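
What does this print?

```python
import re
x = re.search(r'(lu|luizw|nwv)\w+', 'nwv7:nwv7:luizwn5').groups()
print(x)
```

('nwv',)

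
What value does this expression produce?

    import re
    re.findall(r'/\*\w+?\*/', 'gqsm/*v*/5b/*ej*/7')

['/*v*/', '/*ej*/']

Scanning left to right: at [4:9] → '/*v*/'; at [11:17] → '/*ej*/'.
No capturing groups, so `findall` returns the 2 full match strings.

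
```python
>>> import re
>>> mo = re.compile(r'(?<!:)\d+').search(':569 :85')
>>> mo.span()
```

(2, 4)

The negative lookaround is zero-width — it rules out positions where the adjacent text would match, without consuming anything.
The match spans [2:4] → '69'.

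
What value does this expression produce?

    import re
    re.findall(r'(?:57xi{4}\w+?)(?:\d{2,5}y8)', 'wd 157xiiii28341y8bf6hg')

Pattern: the literal '57x', then exactly 4 of a literal 'i', then one or more of a word character (lazy) (non-capturing group); then 2 to 5 of a digit, then the literal 'y8' (non-capturing group).
Walking the string: at [4:18] → '57xiiii28341y8'.
No capturing groups, so `findall` returns the 1 full match string.

['57xiiii28341y8']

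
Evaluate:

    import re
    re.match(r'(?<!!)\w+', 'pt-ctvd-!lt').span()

(0, 2)

`match` is anchored at position 0; if the pattern doesn't fit there, it returns None.
The match spans [0:2] → 'pt'.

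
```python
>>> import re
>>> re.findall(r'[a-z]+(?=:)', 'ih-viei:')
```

The lookaround is zero-width — it requires the adjacent text to match without consuming it, so the asserted text isn't part of the match.
No capturing groups, so `findall` returns the 1 full match string.

['viei']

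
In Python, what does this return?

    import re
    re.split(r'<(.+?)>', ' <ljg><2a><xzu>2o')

[' ', 'ljg', '', '2a', '', 'xzu', '2o']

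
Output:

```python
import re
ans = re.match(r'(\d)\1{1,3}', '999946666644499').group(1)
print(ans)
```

After group 1 captures some text, `\1` only succeeds where that same text appears again.
`re.match` only tries the pattern at the start of the string.
The match spans [0:4] → '9999'.
Captured: group 1 = '9'.

9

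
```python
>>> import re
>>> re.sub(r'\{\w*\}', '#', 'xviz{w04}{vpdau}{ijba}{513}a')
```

'xviz####a'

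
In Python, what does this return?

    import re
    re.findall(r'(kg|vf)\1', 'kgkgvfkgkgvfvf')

['kg', 'kg', 'vf']

`\1` has to match the exact text group 1 already captured.
Scanning left to right: at [0:4] match 'kgkg', group 1 = 'kg'; at [6:10] match 'kgkg', group 1 = 'kg'; at [10:14] match 'vfvf', group 1 = 'vf'.
One capturing group, so `findall` returns just the captured substring from each match — 3 in all.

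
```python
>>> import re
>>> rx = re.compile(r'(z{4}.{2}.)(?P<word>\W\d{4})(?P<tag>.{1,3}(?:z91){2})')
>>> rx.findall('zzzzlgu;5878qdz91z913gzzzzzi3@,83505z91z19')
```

The pattern matches exactly 4 of a literal 'z', then exactly 2 of any character, then any character (captured); then a non-word character, then exactly 4 of a digit (captured as 'word'); then 1 to 3 of any character, then the literal 'z91' repeated 2 times (captured as 'tag').
Walking the string: at [0:20] match 'zzzzlgu;5878qdz91z91', groups = ('zzzzlgu', ';5878', 'qdz91z91').
`findall` packs the 3 group values into a tuple for every match.

[('zzzzlgu', ';5878', 'qdz91z91')]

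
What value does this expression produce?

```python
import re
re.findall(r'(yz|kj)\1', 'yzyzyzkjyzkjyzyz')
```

`\1` is not a pattern — it's the concrete string captured by group 1, re-applied verbatim.
Scanning left to right: at [0:4] match 'yzyz', group 1 = 'yz'; at [12:16] match 'yzyz', group 1 = 'yz'.
`findall` collects group 1 from each match (2 total).

['yz', 'yz']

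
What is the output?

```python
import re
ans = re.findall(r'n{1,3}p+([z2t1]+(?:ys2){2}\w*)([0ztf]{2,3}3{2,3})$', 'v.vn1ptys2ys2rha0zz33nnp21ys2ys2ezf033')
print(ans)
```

[('21ys2ys2ez', 'f033')]

Pattern: 1 to 3 of a literal 'n'; then one or more of a literal 'p'; then one or more of one of [z2t1], then the literal 'ys2' repeated 2 times, then zero or more of a word character (captured); then 2 to 3 of one of [0ztf], then 2 to 3 of a literal '3' (captured); then anchored at the end.
Matches: at [21:38] match 'nnp21ys2ys2ezf033', groups = ('21ys2ys2ez', 'f033').
With 2 capturing groups, `findall` returns a 2-tuple per match.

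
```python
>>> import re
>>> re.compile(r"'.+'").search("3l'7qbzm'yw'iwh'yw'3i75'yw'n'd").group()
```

`re.search` scans for the first position where the pattern succeeds.
The match spans [2:29] → "'7qbzm'yw'iwh'yw'3i75'yw'n'".

"'7qbzm'yw'iwh'yw'3i75'yw'n'"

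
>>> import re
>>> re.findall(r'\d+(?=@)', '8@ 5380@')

Because the assertion is zero-width, the text it checks is not consumed and won't appear in the result.
Scanning left to right: at [0:1] → '8'; at [3:7] → '5380'.
`findall` yields the raw match text (2 of them) because the pattern has no groups.

['8', '5380']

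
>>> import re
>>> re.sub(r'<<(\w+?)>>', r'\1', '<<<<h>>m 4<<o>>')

Matches: at [2:7] → '<<h>>'; at [10:15] → '<<o>>'.
The replacement refers to a captured group, so each match is rewritten using its own captured text.

'<<hm 4o'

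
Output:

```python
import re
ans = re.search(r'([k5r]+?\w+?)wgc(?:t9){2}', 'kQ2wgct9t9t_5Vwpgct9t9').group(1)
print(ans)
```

The pattern matches one or more of one of [k5r] (lazy), then one or more of a word character (lazy) (captured); then the literal 'wgc', then the literal 't9' repeated 2 times.
Unlike `match`, `search` isn't anchored — it looks for the pattern anywhere in the string.
The match spans [0:10] → 'kQ2wgct9t9'.
Captured: group 1 = 'kQ2'.

kQ2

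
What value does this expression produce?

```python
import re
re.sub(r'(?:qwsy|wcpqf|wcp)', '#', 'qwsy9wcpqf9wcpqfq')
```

'#9#9#q'

`|` is ordered: at each position the engine commits to the first alternative that works.
Matches: at [0:4] → 'qwsy'; at [5:10] → 'wcpqf'; at [11:16] → 'wcpqf'.
Each match is replaced by '#'.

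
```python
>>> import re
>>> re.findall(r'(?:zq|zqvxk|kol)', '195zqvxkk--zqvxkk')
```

['zq', 'zq']

`|` is ordered: at each position the engine commits to the first alternative that works.
Matches: at [3:5] → 'zq'; at [11:13] → 'zq'.
Since nothing is captured, `findall` lists the 2 matched substrings directly.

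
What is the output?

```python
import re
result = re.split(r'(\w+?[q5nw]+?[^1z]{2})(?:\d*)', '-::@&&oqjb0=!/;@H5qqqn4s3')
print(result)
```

['-::@&&', 'oqjb', '=!/;@', 'H5qq', '', 'qn4s', '']

Pattern: one or more of a word character (lazy), then one or more of one of [q5nw] (lazy), then exactly 2 of any character except [1z] (captured); then zero or more of a digit (non-capturing group).
Because the quantifier is non-greedy, it stops expanding at the earliest point where the rest of the pattern can succeed.
Matches to split on: at [6:11] → 'oqjb0'; at [16:20] → 'H5qq'; at [20:25] → 'qn4s3'.
The group in the pattern means `split` returns the separators' captures alongside the pieces.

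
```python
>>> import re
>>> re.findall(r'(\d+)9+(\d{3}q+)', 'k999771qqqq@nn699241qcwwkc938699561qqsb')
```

[('99', '771qqqq'), ('69', '241q'), ('93869', '561qq')]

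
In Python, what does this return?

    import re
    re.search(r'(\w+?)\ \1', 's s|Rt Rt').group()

The backreference `\1` re-matches whatever the first group consumed, character for character.
Unlike `match`, `search` isn't anchored — it looks for the pattern anywhere in the string.
The match spans [0:3] → 's s'.
Captured: group 1 = 's'.

's s'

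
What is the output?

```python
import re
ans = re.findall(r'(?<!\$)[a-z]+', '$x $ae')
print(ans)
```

['e']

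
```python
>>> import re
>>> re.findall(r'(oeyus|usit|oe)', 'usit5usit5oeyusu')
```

The regex engine tests alternatives in the order written; an earlier branch that matches wins even if a later one would match more.
Walking the string: at [0:4] match 'usit', group 1 = 'usit'; at [5:9] match 'usit', group 1 = 'usit'; at [10:15] match 'oeyus', group 1 = 'oeyus'.
With a single group, `findall` returns only what that group captured — 3 items.

['usit', 'usit', 'oeyus']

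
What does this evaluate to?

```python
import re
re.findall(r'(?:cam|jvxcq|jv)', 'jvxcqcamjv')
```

Alternation isn't longest-match — the leftmost alternative that fits at this position is chosen.
Walking the string: at [0:5] → 'jvxcq'; at [5:8] → 'cam'; at [8:10] → 'jv'.
Since nothing is captured, `findall` lists the 3 matched substrings directly.

['jvxcq', 'cam', 'jv']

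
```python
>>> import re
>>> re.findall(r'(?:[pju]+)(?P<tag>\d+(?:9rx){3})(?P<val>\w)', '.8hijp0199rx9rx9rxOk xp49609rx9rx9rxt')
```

[('0199rx9rx9rx', 'O'), ('49609rx9rx9rx', 't')]

Multiple groups make `findall` return tuples — one 2-tuple for each match.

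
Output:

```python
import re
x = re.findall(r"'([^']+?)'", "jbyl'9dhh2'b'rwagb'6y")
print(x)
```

['9dhh2', 'rwagb']

Matches: at [4:11] match "'9dhh2'", group 1 = '9dhh2'; at [12:19] match "'rwagb'", group 1 = 'rwagb'.
`findall` collects group 1 from each match (2 total).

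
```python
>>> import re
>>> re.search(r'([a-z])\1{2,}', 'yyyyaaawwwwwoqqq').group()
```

After group 1 captures some text, `\1` only succeeds where that same text appears again.
The match spans [0:4] → 'yyyy'.

'yyyy'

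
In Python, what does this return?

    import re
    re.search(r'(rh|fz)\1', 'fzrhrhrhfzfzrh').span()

After group 1 captures some text, `\1` only succeeds where that same text appears again.
`re.search` tries every starting position until one works.
The match spans [2:6] → 'rhrh'.
Captured: group 1 = 'rh'.

(2, 6)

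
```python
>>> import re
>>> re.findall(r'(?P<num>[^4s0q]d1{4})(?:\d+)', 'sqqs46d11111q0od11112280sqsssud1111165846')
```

This matches any character except [4s0q], then a literal 'd', then exactly 4 of the literal '1' (captured as 'num'); then one or more of a digit (non-capturing group).
Matches: at [5:12] match '6d11111', group 1 = '6d1111'; at [14:24] match 'od11112280', group 1 = 'od1111'; at [29:41] match 'ud1111165846', group 1 = 'ud1111'.
With a single group, `findall` returns only what that group captured — 3 items.

['6d1111', 'od1111', 'ud1111']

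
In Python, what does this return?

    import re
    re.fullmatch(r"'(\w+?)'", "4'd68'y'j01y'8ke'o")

None

For `fullmatch`, every character of the input must be accounted for by the pattern.
Here there's no way to consume every character, so the call returns None.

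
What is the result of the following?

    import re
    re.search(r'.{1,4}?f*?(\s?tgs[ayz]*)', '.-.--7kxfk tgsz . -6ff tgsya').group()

'kxfk tgsz'

Pattern: 1 to 4 of any character (lazy), then zero or more of the literal 'f' (lazy); then optionally whitespace, then the literal 'tgs', then zero or more of one of [ayz] (captured).
The match spans [6:15] → 'kxfk tgsz'.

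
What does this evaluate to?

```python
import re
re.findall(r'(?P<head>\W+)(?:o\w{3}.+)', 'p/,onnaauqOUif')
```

['/,']

The pattern matches one or more of a non-word character (captured as 'head'); then the literal 'o', then exactly 3 of a word character, then one or more of any character (non-capturing group).
`findall` collects group 1 from the one match (1 total).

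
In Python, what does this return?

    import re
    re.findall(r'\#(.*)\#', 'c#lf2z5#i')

['lf2z5']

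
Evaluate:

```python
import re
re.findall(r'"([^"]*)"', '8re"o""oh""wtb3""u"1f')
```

['o', 'oh', 'wtb3', 'u']

Scanning left to right: at [3:6] match '"o"', group 1 = 'o'; at [6:10] match '"oh"', group 1 = 'oh'; at [10:16] match '"wtb3"', group 1 = 'wtb3'; at [16:19] match '"u"', group 1 = 'u'.
One capturing group, so `findall` returns just the captured substring from each match — 4 in all.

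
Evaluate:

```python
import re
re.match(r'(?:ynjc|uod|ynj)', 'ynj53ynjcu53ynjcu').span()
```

(0, 3)

`re.match` won't scan ahead — the pattern has to work from the very first character.
The match spans [0:3] → 'ynj'.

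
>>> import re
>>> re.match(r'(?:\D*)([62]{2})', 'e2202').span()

(0, 3)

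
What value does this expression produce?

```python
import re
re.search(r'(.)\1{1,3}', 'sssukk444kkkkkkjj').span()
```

(0, 3)

A backreference is literal: `\1` must see the identical characters the first group matched.
`re.search` scans for the first position where the pattern succeeds.
The match spans [0:3] → 'sss'.
Captured: group 1 = 's'.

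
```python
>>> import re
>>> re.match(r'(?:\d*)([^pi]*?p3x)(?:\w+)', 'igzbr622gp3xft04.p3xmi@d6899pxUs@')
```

None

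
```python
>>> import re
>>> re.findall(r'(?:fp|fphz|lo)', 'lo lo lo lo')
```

['lo', 'lo', 'lo', 'lo']

`findall` yields the raw match text (4 of them) because the pattern has no groups.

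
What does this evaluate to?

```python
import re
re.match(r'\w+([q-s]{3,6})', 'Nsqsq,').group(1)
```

'qsq'

This matches one or more of a word character; then 3 to 6 of a character in [q-s] (captured).
`re.match` won't scan ahead — the pattern has to work from the very first character.
The match spans [0:5] → 'Nsqsq'.
Captured: group 1 = 'qsq'.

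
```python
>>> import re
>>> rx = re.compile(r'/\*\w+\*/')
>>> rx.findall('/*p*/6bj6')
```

['/*p*/']

`findall` yields the raw match text (1 of them) because the pattern has no groups.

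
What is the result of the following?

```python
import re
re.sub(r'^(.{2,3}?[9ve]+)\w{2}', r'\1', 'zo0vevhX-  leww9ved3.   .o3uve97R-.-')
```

The pattern matches anchored at the start of the string; then 2 to 3 of any character (lazy), then one or more of one of [9ve] (captured); then exactly 2 of a word character.
Matches: at [0:8] → 'zo0vevhX'.
The replacement refers to a captured group, so each match is rewritten using its own captured text.

'zo0vev-  leww9ved3.   .o3uve97R-.-'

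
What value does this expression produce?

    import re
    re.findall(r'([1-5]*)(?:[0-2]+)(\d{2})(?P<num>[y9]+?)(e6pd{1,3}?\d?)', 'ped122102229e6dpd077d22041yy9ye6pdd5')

Pattern: zero or more of a character in [1-5] (captured); then one or more of a character in [0-2] (non-capturing group); then exactly 2 of a digit (captured); then one or more of one of [y9] (lazy) (captured as 'num'); then the literal 'e6p', then 1 to 3 of the literal 'd' (lazy), then optionally a digit (captured).
Matches: at [21:34] match '22041yy9ye6pd', groups = ('22', '41', 'yy9y', 'e6pd').
4 groups means the one result is a tuple of 4 captured strings — 1 here.

[('22', '41', 'yy9y', 'e6pd')]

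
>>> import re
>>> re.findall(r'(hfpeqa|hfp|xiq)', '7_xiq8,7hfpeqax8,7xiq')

Alternation isn't longest-match — the leftmost alternative that fits at this position is chosen.
Because there's exactly one group, `findall` drops the full match and keeps group 1 from each hit.

['xiq', 'hfpeqa', 'xiq']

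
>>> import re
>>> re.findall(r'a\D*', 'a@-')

['a@-']

This matches a literal 'a'; then zero or more of a non-digit.
`findall` yields the raw match text (1 of them) because the pattern has no groups.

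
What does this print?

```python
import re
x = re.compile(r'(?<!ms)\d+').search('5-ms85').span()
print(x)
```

(0, 1)

The negative lookaround is zero-width — it rules out positions where the adjacent text would match, without consuming anything.
`re.search` tries every starting position until one works.
The match spans [0:1] → '5'.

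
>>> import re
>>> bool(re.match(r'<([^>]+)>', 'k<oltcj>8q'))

With `match`, the pattern is implicitly anchored at the beginning.
Here the pattern fails at index 0, so the call returns None, and `bool(None)` is False.

False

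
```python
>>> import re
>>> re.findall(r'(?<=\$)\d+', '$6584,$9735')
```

The positive lookaround only admits positions where the adjacent text matches; those characters stay outside the span.
Walking the string: at [1:5] → '6584'; at [7:11] → '9735'.
Since nothing is captured, `findall` lists the 2 matched substrings directly.

['6584', '9735']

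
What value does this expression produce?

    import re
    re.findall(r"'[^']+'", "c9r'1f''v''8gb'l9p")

["'1f'", "'v'", "'8gb'"]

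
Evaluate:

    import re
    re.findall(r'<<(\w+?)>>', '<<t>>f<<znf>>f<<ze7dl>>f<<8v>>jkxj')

['t', 'znf', 'ze7dl', '8v']

Because there's exactly one group, `findall` drops the full match and keeps group 1 from each hit.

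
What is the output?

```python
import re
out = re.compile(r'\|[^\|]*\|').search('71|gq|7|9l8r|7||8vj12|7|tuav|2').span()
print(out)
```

`re.search` scans for the first position where the pattern succeeds.
The match spans [2:6] → '|gq|'.

(2, 6)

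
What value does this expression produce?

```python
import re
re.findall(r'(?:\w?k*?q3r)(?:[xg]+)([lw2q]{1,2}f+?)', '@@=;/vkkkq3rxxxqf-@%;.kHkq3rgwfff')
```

['qf', 'wf']

With the lazy modifier that quantifier settles for the fewest repetitions that let the rest of the pattern succeed (the atoms after it are unaffected and can still be greedy).
Because there's exactly one group, `findall` drops the full match and keeps group 1 from each hit.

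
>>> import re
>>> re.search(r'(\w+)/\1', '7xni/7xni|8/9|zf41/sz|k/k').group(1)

'7xni'

`\1` has to match the exact text group 1 already captured.
`re.search` tries every starting position until one works.
The match spans [0:9] → '7xni/7xni'.
Captured: group 1 = '7xni'.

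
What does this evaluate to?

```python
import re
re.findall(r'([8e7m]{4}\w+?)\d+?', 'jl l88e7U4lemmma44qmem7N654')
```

['88e7U', 'emmma', 'mem7N']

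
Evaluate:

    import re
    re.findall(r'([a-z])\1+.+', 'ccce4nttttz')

`\1` is not a pattern — it's the concrete string captured by group 1, re-applied verbatim.
Matches: at [0:11] match 'ccce4nttttz', group 1 = 'c'.
With a single group, `findall` returns only what that group captured — 1 item.

['c']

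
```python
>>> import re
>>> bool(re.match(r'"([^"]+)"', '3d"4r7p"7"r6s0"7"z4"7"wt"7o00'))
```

False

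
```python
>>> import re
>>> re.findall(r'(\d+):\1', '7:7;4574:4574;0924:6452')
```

['7', '4574']

The backreference `\1` re-matches whatever the first group consumed, character for character.
With a single group, `findall` returns only what that group captured — 2 items.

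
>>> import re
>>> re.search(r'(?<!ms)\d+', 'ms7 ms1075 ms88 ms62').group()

'075'

The negative lookaround is zero-width — it rules out positions where the adjacent text would match, without consuming anything.
The match spans [7:10] → '075'.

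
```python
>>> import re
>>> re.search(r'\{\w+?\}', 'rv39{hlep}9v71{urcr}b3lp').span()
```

`re.search` tries every starting position until one works.
The match spans [4:10] → '{hlep}'.

(4, 10)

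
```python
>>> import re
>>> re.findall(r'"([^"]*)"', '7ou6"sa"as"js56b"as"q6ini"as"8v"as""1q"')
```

With a single group, `findall` returns only what that group captured — 5 items.

['sa', 'js56b', 'q6ini', '8v', '']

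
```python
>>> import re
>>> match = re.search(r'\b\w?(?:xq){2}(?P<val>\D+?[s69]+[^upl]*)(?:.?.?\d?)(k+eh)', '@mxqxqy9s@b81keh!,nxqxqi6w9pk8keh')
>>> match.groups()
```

This matches a word boundary (`\b`, zero-width); then optionally a word character, then the literal 'xq' repeated 2 times; then one or more of a non-digit (lazy), then one or more of one of [s69], then zero or more of any character except [upl] (captured as 'val'); then optionally any character, then optionally any character, then optionally a digit (non-capturing group); then one or more of the literal 'k', then the literal 'eh' (captured).
`search` walks the string left to right and returns the first match it finds.
The match spans [1:33] → 'mxqxqy9s@b81keh!,nxqxqi6w9pk8keh'.
Captured: group 1 = 'y9s@b81keh!,nxqxqi6w9', group 2 = 'keh'.

('y9s@b81keh!,nxqxqi6w9', 'keh')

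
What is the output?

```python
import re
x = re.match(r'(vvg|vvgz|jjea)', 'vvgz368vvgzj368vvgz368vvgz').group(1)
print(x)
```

The regex engine tests alternatives in the order written; an earlier branch that matches wins even if a later one would match more.
`re.match` only tries the pattern at the start of the string.
The match spans [0:3] → 'vvg'.
Captured: group 1 = 'vvg'.

vvg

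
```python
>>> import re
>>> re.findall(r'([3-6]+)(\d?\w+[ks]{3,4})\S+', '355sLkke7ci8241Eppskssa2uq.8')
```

[('355', 'sLkke7ci8241Eppskss')]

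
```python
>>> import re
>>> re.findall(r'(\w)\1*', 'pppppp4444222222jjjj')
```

['p', '4', '2', 'j']

The backreference `\1` re-matches whatever the first group consumed, character for character.
Matches: at [0:6] match 'pppppp', group 1 = 'p'; at [6:10] match '4444', group 1 = '4'; at [10:16] match '222222', group 1 = '2'; at [16:20] match 'jjjj', group 1 = 'j'.
Because there's exactly one group, `findall` drops the full match and keeps group 1 from each hit.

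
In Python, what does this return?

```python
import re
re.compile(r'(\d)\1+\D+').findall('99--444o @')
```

After group 1 captures some text, `\1` only succeeds where that same text appears again.
Walking the string: at [0:4] match '99--', group 1 = '9'; at [4:10] match '444o @', group 1 = '4'.
`findall` collects group 1 from each match (2 total).

['9', '4']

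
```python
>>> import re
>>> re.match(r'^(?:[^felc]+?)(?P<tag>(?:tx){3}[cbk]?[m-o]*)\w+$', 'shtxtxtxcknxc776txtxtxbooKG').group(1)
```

This matches anchored at the start of the string; then one or more of any character except [felc] (lazy) (non-capturing group); then the literal 'tx' repeated 3 times, then optionally one of [cbk], then zero or more of a character in [m-o] (captured as 'tag'); then one or more of a word character; then anchored at the end.
`re.match` only tries the pattern at the start of the string.
The match spans [0:27] → 'shtxtxtxcknxc776txtxtxbooKG'.
Captured: group 1 = 'txtxtxc'.

'txtxtxc'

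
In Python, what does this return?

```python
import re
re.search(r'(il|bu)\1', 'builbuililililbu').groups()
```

('il',)

A backreference is literal: `\1` must see the identical characters the first group matched.
Unlike `match`, `search` isn't anchored — it looks for the pattern anywhere in the string.
The match spans [6:10] → 'ilil'.
Captured: group 1 = 'il'.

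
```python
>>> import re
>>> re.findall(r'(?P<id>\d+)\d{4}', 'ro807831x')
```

['80']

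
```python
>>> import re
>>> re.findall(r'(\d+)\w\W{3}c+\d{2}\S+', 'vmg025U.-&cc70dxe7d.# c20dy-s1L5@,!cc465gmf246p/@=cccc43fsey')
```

The pattern matches one or more of a digit (captured); then a word character, then exactly 3 of a non-word character; then one or more of the literal 'c', then exactly 2 of a digit; then one or more of a non-whitespace character.
Because there's exactly one group, `findall` drops the full match and keeps group 1 from each hit.

['025', '246']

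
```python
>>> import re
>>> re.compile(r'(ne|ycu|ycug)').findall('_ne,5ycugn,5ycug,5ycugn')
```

The regex engine tests alternatives in the order written; an earlier branch that matches wins even if a later one would match more.
`findall` collects group 1 from each match (4 total).

['ne', 'ycu', 'ycu', 'ycu']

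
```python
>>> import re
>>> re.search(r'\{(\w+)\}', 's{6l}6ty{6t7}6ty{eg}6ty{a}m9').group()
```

'{6l}'

`re.search` scans for the first position where the pattern succeeds.
The match spans [1:5] → '{6l}'.
Captured: group 1 = '6l'.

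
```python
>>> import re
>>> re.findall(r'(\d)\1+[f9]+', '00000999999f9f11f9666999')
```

['0', '1', '6']

The backreference `\1` re-matches whatever the first group consumed, character for character.
Scanning left to right: at [0:14] match '00000999999f9f', group 1 = '0'; at [14:18] match '11f9', group 1 = '1'; at [18:24] match '666999', group 1 = '6'.
Because there's exactly one group, `findall` drops the full match and keeps group 1 from each hit.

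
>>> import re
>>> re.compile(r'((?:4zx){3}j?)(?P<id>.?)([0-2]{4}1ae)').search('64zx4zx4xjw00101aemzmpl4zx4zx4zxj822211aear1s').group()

This matches the literal '4zx' repeated 3 times, then optionally a literal 'j' (captured); then optionally any character (captured as 'id'); then exactly 4 of a character in [0-2], then the literal '1ae' (captured).
The match spans [23:41] → '4zx4zx4zxj822211ae'.

'4zx4zx4zxj822211ae'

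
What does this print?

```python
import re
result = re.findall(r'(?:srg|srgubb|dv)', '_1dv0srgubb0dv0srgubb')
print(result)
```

['dv', 'srg', 'dv', 'srg']

Alternation isn't longest-match — the leftmost alternative that fits at this position is chosen.
Since nothing is captured, `findall` lists the 4 matched substrings directly.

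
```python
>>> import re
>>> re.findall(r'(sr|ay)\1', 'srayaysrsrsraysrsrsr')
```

['ay', 'sr', 'sr']

`\1` has to match the exact text group 1 already captured.
Walking the string: at [2:6] match 'ayay', group 1 = 'ay'; at [6:10] match 'srsr', group 1 = 'sr'; at [14:18] match 'srsr', group 1 = 'sr'.
Because there's exactly one group, `findall` drops the full match and keeps group 1 from each hit.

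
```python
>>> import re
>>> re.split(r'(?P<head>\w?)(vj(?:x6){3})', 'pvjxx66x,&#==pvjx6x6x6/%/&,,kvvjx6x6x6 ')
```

['pvjxx66x,&#==', 'p', 'vjx6x6x6', '/%/&,,k', 'v', 'vjx6x6x6', ' ']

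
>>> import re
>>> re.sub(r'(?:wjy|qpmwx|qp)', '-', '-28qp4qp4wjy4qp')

'-28-4-4-4-'

Matches: at [3:5] → 'qp'; at [6:8] → 'qp'; at [9:12] → 'wjy'; at [13:15] → 'qp'.
Every occurrence is swapped for '-'.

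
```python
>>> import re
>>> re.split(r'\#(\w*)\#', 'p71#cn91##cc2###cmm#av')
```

['p71', 'cn91', '', 'cc2', '', '', 'cmm#av']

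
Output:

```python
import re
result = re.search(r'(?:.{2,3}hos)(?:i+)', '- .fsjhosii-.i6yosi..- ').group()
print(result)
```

This matches 2 to 3 of any character, then the literal 'hos' (non-capturing group); then one or more of a literal 'i' (non-capturing group).
The match spans [3:11] → 'fsjhosii'.

fsjhosii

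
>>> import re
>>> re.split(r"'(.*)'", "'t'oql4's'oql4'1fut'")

Matches to split on: at [0:20] → "'t'oql4's'oql4'1fut'".
The group in the pattern means `split` returns the separators' captures alongside the pieces.

['', "t'oql4's'oql4'1fut", '']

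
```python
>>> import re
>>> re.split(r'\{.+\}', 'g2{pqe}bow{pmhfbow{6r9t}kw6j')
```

['g2', 'kw6j']

Splitting on the pattern gives 2 pieces.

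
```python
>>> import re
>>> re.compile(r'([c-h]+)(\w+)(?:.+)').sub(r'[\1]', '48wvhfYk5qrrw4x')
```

'48wv[hf]'

Pattern: one or more of a character in [c-h] (captured); then one or more of a word character (captured); then one or more of any character (non-capturing group).
Matches: at [4:15] → 'hfYk5qrrw4x'.
Each match is replaced using the text its own group 1 captured.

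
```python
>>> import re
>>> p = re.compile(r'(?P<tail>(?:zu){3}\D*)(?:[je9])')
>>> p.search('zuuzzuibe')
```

None

Pattern: the literal 'zu' repeated 3 times, then zero or more of a non-digit (captured as 'tail'); then one of [je9] (non-capturing group).
`re.search` tries every starting position until one works.
Here the pattern never matches, so the call returns None.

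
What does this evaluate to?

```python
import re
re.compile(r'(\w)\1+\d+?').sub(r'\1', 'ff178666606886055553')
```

`\1` is not a pattern — it's the concrete string captured by group 1, re-applied verbatim.
`\1` in the replacement pulls in group 1's text for each match.

'f7866805'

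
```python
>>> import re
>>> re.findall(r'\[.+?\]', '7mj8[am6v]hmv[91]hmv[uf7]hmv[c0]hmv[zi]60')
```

A `+?`/`*?`/`{m,n}?` starts at its minimum and grows only as far as needed for what follows to match.
With no groups in the pattern, `findall` gives back each whole match — 5 here.

['[am6v]', '[91]', '[uf7]', '[c0]', '[zi]']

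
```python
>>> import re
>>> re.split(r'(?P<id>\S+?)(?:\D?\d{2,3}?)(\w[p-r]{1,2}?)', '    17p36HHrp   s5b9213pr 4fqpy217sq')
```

With the lazy modifier that quantifier settles for the fewest repetitions that let the rest of the pattern succeed (the atoms after it are unaffected and can still be greedy).
`re.split` interleaves the captured-group text with the surrounding fragments.

['    17p36HHrp   ', 's5', '3p', 'r ', '4fqp', 'sq', '']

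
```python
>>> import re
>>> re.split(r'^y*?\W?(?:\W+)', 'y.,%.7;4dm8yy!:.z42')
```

['', '7;4dm8yy!:.z42']

This matches anchored at the start of the string; then zero or more of the literal 'y' (lazy), then optionally a non-word character; then one or more of a non-word character (non-capturing group).
Matches to split on: at [0:5] → 'y.,%.'.
`split` removes every match and returns the 2 fragments in between.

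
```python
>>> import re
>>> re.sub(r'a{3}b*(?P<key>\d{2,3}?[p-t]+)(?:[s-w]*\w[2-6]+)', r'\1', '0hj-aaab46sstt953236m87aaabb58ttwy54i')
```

'0hj-46ssttm8758tti'

The pattern matches exactly 3 of the literal 'a', then zero or more of a literal 'b'; then 2 to 3 of a digit (lazy), then one or more of a character in [p-t] (captured as 'key'); then zero or more of a character in [s-w], then a word character, then one or more of a character in [2-6] (non-capturing group).
Matches: at [4:20] → 'aaab46sstt953236'; at [23:36] → 'aaabb58ttwy54'.
`\1` in the replacement pulls in group 1's text for each match.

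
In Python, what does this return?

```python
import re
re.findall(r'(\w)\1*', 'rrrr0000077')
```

`\1` has to match the exact text group 1 already captured.
Matches: at [0:4] match 'rrrr', group 1 = 'r'; at [4:9] match '00000', group 1 = '0'; at [9:11] match '77', group 1 = '7'.
One capturing group, so `findall` returns just the captured substring from each match — 3 in all.

['r', '0', '7']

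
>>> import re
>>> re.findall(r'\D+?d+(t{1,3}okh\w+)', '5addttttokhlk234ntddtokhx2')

Because there's exactly one group, `findall` drops the full match and keeps group 1 from the one hit.

['tokhx2']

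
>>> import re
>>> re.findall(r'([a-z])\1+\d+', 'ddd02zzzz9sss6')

The backreference `\1` re-matches whatever the first group consumed, character for character.
`findall` collects group 1 from each match (3 total).

['d', 'z', 's']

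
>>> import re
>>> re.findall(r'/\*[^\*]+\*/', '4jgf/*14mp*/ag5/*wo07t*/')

['/*14mp*/', '/*wo07t*/']

Walking the string: at [4:12] → '/*14mp*/'; at [15:24] → '/*wo07t*/'.
With no groups in the pattern, `findall` gives back each whole match — 2 here.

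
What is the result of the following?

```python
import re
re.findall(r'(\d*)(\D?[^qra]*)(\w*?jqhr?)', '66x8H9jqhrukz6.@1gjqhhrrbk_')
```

[('66', 'x8H9', 'jqhr'), ('', 'ukz6.@1g', 'jqh')]

This matches zero or more of a digit (captured); then optionally a non-digit, then zero or more of any character except [qra] (captured); then zero or more of a word character (lazy), then the literal 'jqh', then optionally a literal 'r' (captured).
Scanning left to right: at [0:10] match '66x8H9jqhr', groups = ('66', 'x8H9', 'jqhr'); at [10:21] match 'ukz6.@1gjqh', groups = ('', 'ukz6.@1g', 'jqh').
`findall` packs the 3 group values into a tuple for every match.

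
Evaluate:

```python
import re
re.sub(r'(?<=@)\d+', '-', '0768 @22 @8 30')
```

'0768 @- @- 30'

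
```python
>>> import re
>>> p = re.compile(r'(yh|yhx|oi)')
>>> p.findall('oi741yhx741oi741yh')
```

['oi', 'yh', 'oi', 'yh']

The regex engine tests alternatives in the order written; an earlier branch that matches wins even if a later one would match more.
Walking the string: at [0:2] match 'oi', group 1 = 'oi'; at [5:7] match 'yh', group 1 = 'yh'; at [11:13] match 'oi', group 1 = 'oi'; at [16:18] match 'yh', group 1 = 'yh'.
Because there's exactly one group, `findall` drops the full match and keeps group 1 from each hit.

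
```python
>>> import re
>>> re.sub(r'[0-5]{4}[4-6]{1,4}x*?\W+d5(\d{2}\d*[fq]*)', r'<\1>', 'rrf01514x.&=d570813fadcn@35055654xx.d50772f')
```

'rrf<70813f>adcn@<0772f>'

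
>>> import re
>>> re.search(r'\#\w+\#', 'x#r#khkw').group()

The match spans [1:4] → '#r#'.

'#r#'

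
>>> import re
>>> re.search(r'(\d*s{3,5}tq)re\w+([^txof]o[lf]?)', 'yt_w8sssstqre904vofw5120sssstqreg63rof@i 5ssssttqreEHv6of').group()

This matches zero or more of a digit, then 3 to 5 of a literal 's', then the literal 'tq' (captured); then the literal 're', then one or more of a word character; then any character except [txof], then a literal 'o', then optionally one of [lf] (captured).
The match spans [4:38] → '8sssstqre904vofw5120sssstqreg63rof'.

'8sssstqre904vofw5120sssstqreg63rof'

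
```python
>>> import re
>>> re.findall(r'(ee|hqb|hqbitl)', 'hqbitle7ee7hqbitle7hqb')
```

['hqb', 'ee', 'hqb', 'hqb']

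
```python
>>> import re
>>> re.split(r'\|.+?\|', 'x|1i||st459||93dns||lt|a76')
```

['x', '', '', '', 'a76']

With the lazy modifier that quantifier settles for the fewest repetitions that let the rest of the pattern succeed (the atoms after it are unaffected and can still be greedy).
Matches to split on: at [1:5] → '|1i|'; at [5:12] → '|st459|'; at [12:19] → '|93dns|'; at [19:23] → '|lt|'.
`split` removes every match and returns the 5 fragments in between.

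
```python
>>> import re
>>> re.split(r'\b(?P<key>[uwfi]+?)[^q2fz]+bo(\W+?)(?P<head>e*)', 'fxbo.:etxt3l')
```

This matches a word boundary (`\b`, zero-width); then one or more of one of [uwfi] (lazy) (captured as 'key'); then one or more of any character except [q2fz], then the literal 'bo'; then one or more of a non-word character (lazy) (captured); then zero or more of a literal 'e' (captured as 'head').
Lazy quantifiers expand one character at a time until the remainder of the pattern can match.
Matches to split on: at [0:5] → 'fxbo.'.
The group in the pattern means `split` returns the separators' captures alongside the pieces.

['', 'f', '.', '', ':etxt3l']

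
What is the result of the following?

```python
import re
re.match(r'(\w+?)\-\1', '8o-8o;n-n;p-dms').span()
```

(0, 5)

The backreference `\1` re-matches whatever the first group consumed, character for character.
`re.match` won't scan ahead — the pattern has to work from the very first character.
The match spans [0:5] → '8o-8o'.
Captured: group 1 = '8o'.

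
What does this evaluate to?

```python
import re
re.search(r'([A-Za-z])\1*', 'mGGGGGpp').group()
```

'm'

After group 1 captures some text, `\1` only succeeds where that same text appears again.
The match spans [0:1] → 'm'.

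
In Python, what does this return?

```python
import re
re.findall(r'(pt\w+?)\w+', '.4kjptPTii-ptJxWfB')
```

['ptP', 'ptJ']

Because there's exactly one group, `findall` drops the full match and keeps group 1 from each hit.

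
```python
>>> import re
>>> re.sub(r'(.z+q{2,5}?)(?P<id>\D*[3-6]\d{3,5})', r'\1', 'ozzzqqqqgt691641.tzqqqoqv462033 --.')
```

'ozzzqq.tzqq --.'

Lazy quantifiers expand one character at a time until the remainder of the pattern can match.
`\1` in the replacement pulls in group 1's text for each match.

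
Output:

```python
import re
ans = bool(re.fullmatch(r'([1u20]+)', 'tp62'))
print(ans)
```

False

For `fullmatch`, every character of the input must be accounted for by the pattern.
Here the string isn't matched end-to-end, so the call returns None, and `bool(None)` is False.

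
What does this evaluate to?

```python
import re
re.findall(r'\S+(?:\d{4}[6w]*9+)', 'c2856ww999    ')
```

The pattern matches one or more of a non-whitespace character; then exactly 4 of a digit, then zero or more of one of [6w], then one or more of the literal '9' (non-capturing group).
`findall` yields the raw match text (1 of them) because the pattern has no groups.

['c2856ww999']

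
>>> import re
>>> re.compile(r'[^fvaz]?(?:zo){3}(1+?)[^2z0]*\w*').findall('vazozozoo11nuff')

This matches optionally any character except [fvaz], then the literal 'zo' repeated 3 times; then one or more of a literal '1' (lazy) (captured); then zero or more of any character except [2z0], then zero or more of a word character.
One capturing group, so `findall` returns just the captured substring from each match — 0 in all.
Nothing in the string satisfies the pattern, so the list is empty.

[]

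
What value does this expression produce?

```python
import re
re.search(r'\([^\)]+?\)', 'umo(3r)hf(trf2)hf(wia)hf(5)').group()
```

'(3r)'

`re.search` scans for the first position where the pattern succeeds.
The match spans [3:7] → '(3r)'.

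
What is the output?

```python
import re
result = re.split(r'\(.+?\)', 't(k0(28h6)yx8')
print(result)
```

['t', 'yx8']

The string is cut at each match, leaving 2 pieces.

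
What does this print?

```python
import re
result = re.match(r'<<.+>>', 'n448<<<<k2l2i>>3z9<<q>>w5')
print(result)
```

`match` is anchored at position 0; if the pattern doesn't fit there, it returns None.
Here position 0 doesn't satisfy it, so the call returns None.

None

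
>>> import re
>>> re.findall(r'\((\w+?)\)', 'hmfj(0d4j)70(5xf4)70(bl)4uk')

['0d4j', '5xf4', 'bl']

Scanning left to right: at [4:10] match '(0d4j)', group 1 = '0d4j'; at [12:18] match '(5xf4)', group 1 = '5xf4'; at [20:24] match '(bl)', group 1 = 'bl'.
`findall` collects group 1 from each match (3 total).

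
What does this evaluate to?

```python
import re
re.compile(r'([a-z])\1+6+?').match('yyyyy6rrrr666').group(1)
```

The match spans [0:6] → 'yyyyy6'.
Captured: group 1 = 'y'.

'y'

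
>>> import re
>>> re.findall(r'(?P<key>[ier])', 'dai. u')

['i']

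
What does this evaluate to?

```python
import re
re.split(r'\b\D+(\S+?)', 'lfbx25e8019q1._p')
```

This matches a word boundary (`\b`, zero-width); then one or more of a non-digit; then one or more of a non-whitespace character (lazy) (captured).
Matches to split on: at [0:5] → 'lfbx2'; at [13:16] → '._p'.
With a capturing group present, the delimiter's captured portion is kept in the result list.

['', '2', '5e8019q1', 'p', '']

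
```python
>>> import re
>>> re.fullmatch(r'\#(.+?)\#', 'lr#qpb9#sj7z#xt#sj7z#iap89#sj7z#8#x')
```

For `fullmatch`, every character of the input must be accounted for by the pattern.
Here the string isn't matched end-to-end, so the call returns None.

None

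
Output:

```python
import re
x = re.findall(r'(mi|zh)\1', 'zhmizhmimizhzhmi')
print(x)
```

`\1` is not a pattern — it's the concrete string captured by group 1, re-applied verbatim.
With a single group, `findall` returns only what that group captured — 2 items.

['mi', 'zh']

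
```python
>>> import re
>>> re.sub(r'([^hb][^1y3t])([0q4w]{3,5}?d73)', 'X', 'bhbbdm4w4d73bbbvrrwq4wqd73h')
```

The pattern matches any character except [hb], then any character except [1y3t] (captured); then 3 to 5 of one of [0q4w] (lazy), then the literal 'd73' (captured).
Every occurrence is swapped for 'X'.

'bhbbXbbbvXh'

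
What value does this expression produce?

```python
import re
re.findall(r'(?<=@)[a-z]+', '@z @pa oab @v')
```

Lookahead/lookbehind check context without consuming it, so the matched span excludes the asserted characters.
Walking the string: at [1:2] → 'z'; at [4:6] → 'pa'; at [12:13] → 'v'.
Since nothing is captured, `findall` lists the 3 matched substrings directly.

['z', 'pa', 'v']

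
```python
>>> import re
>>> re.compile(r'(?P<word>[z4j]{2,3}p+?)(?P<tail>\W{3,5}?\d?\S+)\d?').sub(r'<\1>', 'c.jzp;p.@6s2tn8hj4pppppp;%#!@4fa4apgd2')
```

The pattern matches 2 to 3 of one of [z4j], then one or more of the literal 'p' (lazy) (captured as 'word'); then 3 to 5 of a non-word character (lazy), then optionally a digit, then one or more of a non-whitespace character (captured as 'tail'); then optionally a digit.
Matches: at [16:38] → 'j4pppppp;%#!@4fa4apgd2'.
The replacement refers to a captured group, so each match is rewritten using its own captured text.

'c.jzp;p.@6s2tn8h<j4pppppp>'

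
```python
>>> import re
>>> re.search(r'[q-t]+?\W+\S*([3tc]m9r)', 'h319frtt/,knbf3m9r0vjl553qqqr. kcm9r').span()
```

(5, 18)

This matches one or more of a character in [q-t] (lazy), then one or more of a non-word character, then zero or more of a non-whitespace character; then one of [3tc], then the literal 'm9r' (captured).
`re.search` tries every starting position until one works.
The match spans [5:18] → 'rtt/,knbf3m9r'.
Captured: group 1 = '3m9r'.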